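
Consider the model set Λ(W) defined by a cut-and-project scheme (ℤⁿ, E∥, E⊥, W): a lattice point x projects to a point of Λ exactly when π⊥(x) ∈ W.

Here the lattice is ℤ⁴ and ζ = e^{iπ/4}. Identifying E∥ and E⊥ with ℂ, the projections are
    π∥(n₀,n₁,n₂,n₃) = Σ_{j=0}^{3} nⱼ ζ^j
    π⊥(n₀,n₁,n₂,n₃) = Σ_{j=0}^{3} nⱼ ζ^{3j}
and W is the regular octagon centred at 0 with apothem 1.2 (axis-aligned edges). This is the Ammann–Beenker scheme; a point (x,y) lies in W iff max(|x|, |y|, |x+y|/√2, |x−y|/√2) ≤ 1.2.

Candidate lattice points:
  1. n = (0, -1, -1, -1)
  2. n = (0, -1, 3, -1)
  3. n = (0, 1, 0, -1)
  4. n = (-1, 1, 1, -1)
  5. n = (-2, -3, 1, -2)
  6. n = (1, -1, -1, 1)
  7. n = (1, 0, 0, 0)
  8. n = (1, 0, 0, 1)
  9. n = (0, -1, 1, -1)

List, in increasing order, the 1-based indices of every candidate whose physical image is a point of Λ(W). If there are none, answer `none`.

1, 7

With ζ = e^{iπ/4} the internal vectors are ζ^0,ζ^3,ζ^6,ζ^9.
candidate 1: n = (0, -1, -1, -1) → π⊥ ≈ (+0.0000, -0.4142); max(|x|,|y|,|x±y|/√2) = 0.4142 ≤ 1.2 ⇒ ∈ W
candidate 2: n = (0, -1, 3, -1) → π⊥ ≈ (+0.0000, -4.4142); max(|x|,|y|,|x±y|/√2) = 4.4142 > 1.2 ⇒ ∉ W
candidate 3: n = (0, 1, 0, -1) → π⊥ ≈ (-1.4142, +0.0000); max(|x|,|y|,|x±y|/√2) = 1.4142 > 1.2 ⇒ ∉ W
candidate 4: n = (-1, 1, 1, -1) → π⊥ ≈ (-2.4142, -1.0000); max(|x|,|y|,|x±y|/√2) = 2.4142 > 1.2 ⇒ ∉ W
candidate 5: n = (-2, -3, 1, -2) → π⊥ ≈ (-1.2929, -4.5355); max(|x|,|y|,|x±y|/√2) = 4.5355 > 1.2 ⇒ ∉ W
candidate 6: n = (1, -1, -1, 1) → π⊥ ≈ (+2.4142, +1.0000); max(|x|,|y|,|x±y|/√2) = 2.4142 > 1.2 ⇒ ∉ W
candidate 7: n = (1, 0, 0, 0) → π⊥ ≈ (+1.0000, +0.0000); max(|x|,|y|,|x±y|/√2) = 1.0000 ≤ 1.2 ⇒ ∈ W
candidate 8: n = (1, 0, 0, 1) → π⊥ ≈ (+1.7071, +0.7071); max(|x|,|y|,|x±y|/√2) = 1.7071 > 1.2 ⇒ ∉ W
candidate 9: n = (0, -1, 1, -1) → π⊥ ≈ (+0.0000, -2.4142); max(|x|,|y|,|x±y|/√2) = 2.4142 > 1.2 ⇒ ∉ W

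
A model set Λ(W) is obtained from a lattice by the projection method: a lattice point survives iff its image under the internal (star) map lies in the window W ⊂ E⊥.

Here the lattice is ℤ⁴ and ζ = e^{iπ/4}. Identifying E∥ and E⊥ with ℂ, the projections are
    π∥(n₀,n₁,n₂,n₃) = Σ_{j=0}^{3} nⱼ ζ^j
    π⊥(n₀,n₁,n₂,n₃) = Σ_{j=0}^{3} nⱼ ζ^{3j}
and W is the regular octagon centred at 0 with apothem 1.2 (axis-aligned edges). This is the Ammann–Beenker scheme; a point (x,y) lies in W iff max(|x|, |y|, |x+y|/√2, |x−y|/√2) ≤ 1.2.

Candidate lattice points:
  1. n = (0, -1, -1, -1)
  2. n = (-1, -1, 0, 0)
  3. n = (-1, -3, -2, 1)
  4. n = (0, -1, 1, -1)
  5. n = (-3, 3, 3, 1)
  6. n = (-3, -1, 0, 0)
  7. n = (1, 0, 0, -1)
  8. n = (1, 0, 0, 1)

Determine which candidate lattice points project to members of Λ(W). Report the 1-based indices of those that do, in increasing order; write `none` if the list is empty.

1, 2, 7

Internal map: ζ^{3j} for j=0..3 gives (1,0), (−√2/2,√2/2), (0,−1), (√2/2,√2/2).
candidate 1: n = (0, -1, -1, -1) → π⊥ ≈ (+0.000000, -0.414214); max(|x|,|y|,|x±y|/√2) = 0.414214 ≤ 1.2 ⇒ ∈ W
candidate 2: n = (-1, -1, 0, 0) → π⊥ ≈ (-0.292893, -0.707107); max(|x|,|y|,|x±y|/√2) = 0.707107 ≤ 1.2 ⇒ ∈ W
candidate 3: n = (-1, -3, -2, 1) → π⊥ ≈ (+1.828427, +0.585786); max(|x|,|y|,|x±y|/√2) = 1.828427 > 1.2 ⇒ ∉ W
candidate 4: n = (0, -1, 1, -1) → π⊥ ≈ (+0.000000, -2.414214); max(|x|,|y|,|x±y|/√2) = 2.414214 > 1.2 ⇒ ∉ W
candidate 5: n = (-3, 3, 3, 1) → π⊥ ≈ (-4.414214, -0.171573); max(|x|,|y|,|x±y|/√2) = 4.414214 > 1.2 ⇒ ∉ W
candidate 6: n = (-3, -1, 0, 0) → π⊥ ≈ (-2.292893, -0.707107); max(|x|,|y|,|x±y|/√2) = 2.292893 > 1.2 ⇒ ∉ W
candidate 7: n = (1, 0, 0, -1) → π⊥ ≈ (+0.292893, -0.707107); max(|x|,|y|,|x±y|/√2) = 0.707107 ≤ 1.2 ⇒ ∈ W
candidate 8: n = (1, 0, 0, 1) → π⊥ ≈ (+1.707107, +0.707107); max(|x|,|y|,|x±y|/√2) = 1.707107 > 1.2 ⇒ ∉ W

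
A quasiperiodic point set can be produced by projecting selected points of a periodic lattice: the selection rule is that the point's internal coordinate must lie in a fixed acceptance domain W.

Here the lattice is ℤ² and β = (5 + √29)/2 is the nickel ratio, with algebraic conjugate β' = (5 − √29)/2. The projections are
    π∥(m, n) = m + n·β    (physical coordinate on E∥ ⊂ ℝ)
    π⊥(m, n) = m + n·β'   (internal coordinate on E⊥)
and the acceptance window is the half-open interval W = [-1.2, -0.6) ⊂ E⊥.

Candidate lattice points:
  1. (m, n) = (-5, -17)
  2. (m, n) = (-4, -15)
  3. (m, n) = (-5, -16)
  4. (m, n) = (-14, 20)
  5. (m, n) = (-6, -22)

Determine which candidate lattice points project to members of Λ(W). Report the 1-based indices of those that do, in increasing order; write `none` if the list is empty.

β' = (5−√29)/2 ≈ -0.1926.
#1 (-5,-17): internal coord -5 + (-17)·β' = -1.7261; -1.7261 ∉ [-1.2, -0.6) → out
#2 (-4,-15): internal coord -4 + (-15)·β' = -1.1113; -1.1113 ∈ [-1.2, -0.6) → IN Λ
#3 (-5,-16): internal coord -5 + (-16)·β' = -1.9187; -1.9187 ∉ [-1.2, -0.6) → out
#4 (-14,20): internal coord -14 + (20)·β' = -17.8516; -17.8516 ∉ [-1.2, -0.6) → out
#5 (-6,-22): internal coord -6 + (-22)·β' = -1.7632; -1.7632 ∉ [-1.2, -0.6) → out

2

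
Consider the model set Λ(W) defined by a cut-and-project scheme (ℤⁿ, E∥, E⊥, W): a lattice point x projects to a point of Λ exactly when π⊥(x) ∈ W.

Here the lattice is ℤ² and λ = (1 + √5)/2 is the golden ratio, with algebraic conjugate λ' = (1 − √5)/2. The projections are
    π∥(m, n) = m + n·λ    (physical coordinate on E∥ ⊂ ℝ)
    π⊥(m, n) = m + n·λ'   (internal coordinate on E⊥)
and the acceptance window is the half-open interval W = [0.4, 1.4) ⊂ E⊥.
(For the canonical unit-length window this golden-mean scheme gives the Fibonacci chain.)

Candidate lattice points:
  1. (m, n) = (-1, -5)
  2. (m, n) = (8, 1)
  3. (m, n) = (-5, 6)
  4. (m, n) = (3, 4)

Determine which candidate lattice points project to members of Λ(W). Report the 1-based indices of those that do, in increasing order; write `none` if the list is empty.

Compute λ' = (1−√5)/2 = -0.6180, so π⊥(m,n) = m -0.6180·n.
candidate 1: (m,n)=(-1,-5) → π∥ = -1-5·λ ≈ -9.0902, π⊥ = -1-5·λ' ≈ 2.0902 ∉ [0.4, 1.4) ⇒ out
candidate 2: (m,n)=(8,1) → π∥ = 8+1·λ ≈ 9.6180, π⊥ = 8+1·λ' ≈ 7.3820 ∉ [0.4, 1.4) ⇒ out
candidate 3: (m,n)=(-5,6) → π∥ = -5+6·λ ≈ 4.7082, π⊥ = -5+6·λ' ≈ -8.7082 ∉ [0.4, 1.4) ⇒ out
candidate 4: (m,n)=(3,4) → π∥ = 3+4·λ ≈ 9.4721, π⊥ = 3+4·λ' ≈ 0.5279 ∈ [0.4, 1.4) ⇒ IN Λ

4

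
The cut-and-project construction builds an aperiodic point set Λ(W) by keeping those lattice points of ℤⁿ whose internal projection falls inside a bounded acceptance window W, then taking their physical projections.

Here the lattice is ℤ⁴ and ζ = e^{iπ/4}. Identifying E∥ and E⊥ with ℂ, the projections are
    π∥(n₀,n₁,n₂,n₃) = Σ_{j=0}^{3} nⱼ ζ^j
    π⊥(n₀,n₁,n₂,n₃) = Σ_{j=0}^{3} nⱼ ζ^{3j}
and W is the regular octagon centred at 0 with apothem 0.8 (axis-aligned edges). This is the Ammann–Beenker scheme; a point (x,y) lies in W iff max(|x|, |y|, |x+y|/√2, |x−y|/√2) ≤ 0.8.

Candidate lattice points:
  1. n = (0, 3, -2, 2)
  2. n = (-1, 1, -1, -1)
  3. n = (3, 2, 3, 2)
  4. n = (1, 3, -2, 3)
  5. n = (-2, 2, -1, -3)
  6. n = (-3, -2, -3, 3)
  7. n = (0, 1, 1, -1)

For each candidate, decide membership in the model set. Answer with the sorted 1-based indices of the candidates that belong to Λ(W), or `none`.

none

With ζ = e^{iπ/4} the internal vectors are ζ^0,ζ^3,ζ^6,ζ^9.
candidate 1: n = (0, 3, -2, 2) → π⊥ ≈ (-0.7071, +5.5355); max(|x|,|y|,|x±y|/√2) = 5.5355 > 0.8 ⇒ ∉ W
candidate 2: n = (-1, 1, -1, -1) → π⊥ ≈ (-2.4142, +1.0000); max(|x|,|y|,|x±y|/√2) = 2.4142 > 0.8 ⇒ ∉ W
candidate 3: n = (3, 2, 3, 2) → π⊥ ≈ (+3.0000, -0.1716); max(|x|,|y|,|x±y|/√2) = 3.0000 > 0.8 ⇒ ∉ W
candidate 4: n = (1, 3, -2, 3) → π⊥ ≈ (+1.0000, +6.2426); max(|x|,|y|,|x±y|/√2) = 6.2426 > 0.8 ⇒ ∉ W
candidate 5: n = (-2, 2, -1, -3) → π⊥ ≈ (-5.5355, +0.2929); max(|x|,|y|,|x±y|/√2) = 5.5355 > 0.8 ⇒ ∉ W
candidate 6: n = (-3, -2, -3, 3) → π⊥ ≈ (+0.5355, +3.7071); max(|x|,|y|,|x±y|/√2) = 3.7071 > 0.8 ⇒ ∉ W
candidate 7: n = (0, 1, 1, -1) → π⊥ ≈ (-1.4142, -1.0000); max(|x|,|y|,|x±y|/√2) = 1.7071 > 0.8 ⇒ ∉ W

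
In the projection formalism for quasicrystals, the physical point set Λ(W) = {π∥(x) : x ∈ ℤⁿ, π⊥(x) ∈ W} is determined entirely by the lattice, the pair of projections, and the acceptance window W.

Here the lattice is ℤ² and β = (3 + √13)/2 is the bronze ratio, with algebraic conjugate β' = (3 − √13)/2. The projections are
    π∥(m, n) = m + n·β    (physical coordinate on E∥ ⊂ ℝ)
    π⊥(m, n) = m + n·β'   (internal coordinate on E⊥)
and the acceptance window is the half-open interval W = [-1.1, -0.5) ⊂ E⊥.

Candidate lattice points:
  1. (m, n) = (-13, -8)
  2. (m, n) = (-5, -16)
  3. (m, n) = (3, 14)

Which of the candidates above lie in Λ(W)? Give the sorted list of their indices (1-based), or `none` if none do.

none

Compute β' = (3−√13)/2 = -0.30278, so π⊥(m,n) = m -0.30278·n.
#1 (-13,-8): internal coord -13 + (-8)·β' = -10.57779; -10.57779 ∉ [-1.1, -0.5) → out
#2 (-5,-16): internal coord -5 + (-16)·β' = -0.15559; -0.15559 ∉ [-1.1, -0.5) → out
#3 (3,14): internal coord 3 + (14)·β' = -1.23886; -1.23886 ∉ [-1.1, -0.5) → out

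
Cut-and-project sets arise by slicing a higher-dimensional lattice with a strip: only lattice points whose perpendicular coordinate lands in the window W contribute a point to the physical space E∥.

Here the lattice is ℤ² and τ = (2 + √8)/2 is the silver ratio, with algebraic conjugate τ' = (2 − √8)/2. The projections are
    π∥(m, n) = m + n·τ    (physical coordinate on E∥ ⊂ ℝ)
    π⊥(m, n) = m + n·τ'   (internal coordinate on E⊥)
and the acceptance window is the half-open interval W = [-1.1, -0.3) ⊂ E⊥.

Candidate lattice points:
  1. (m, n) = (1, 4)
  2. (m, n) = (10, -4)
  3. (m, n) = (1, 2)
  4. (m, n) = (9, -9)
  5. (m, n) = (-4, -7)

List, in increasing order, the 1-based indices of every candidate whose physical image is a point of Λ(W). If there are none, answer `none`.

1

Compute τ' = (2−√8)/2 = -0.414214, so π⊥(m,n) = m -0.414214·n.
candidate 1: (m,n)=(1,4) → π∥ = 1+4·τ ≈ 10.656854, π⊥ = 1+4·τ' ≈ -0.656854 ∈ [-1.1, -0.3) ⇒ IN Λ
candidate 2: (m,n)=(10,-4) → π∥ = 10-4·τ ≈ 0.343146, π⊥ = 10-4·τ' ≈ 11.656854 ∉ [-1.1, -0.3) ⇒ out
candidate 3: (m,n)=(1,2) → π∥ = 1+2·τ ≈ 5.828427, π⊥ = 1+2·τ' ≈ 0.171573 ∉ [-1.1, -0.3) ⇒ out
candidate 4: (m,n)=(9,-9) → π∥ = 9-9·τ ≈ -12.727922, π⊥ = 9-9·τ' ≈ 12.727922 ∉ [-1.1, -0.3) ⇒ out
candidate 5: (m,n)=(-4,-7) → π∥ = -4-7·τ ≈ -20.899495, π⊥ = -4-7·τ' ≈ -1.100505 ∉ [-1.1, -0.3) ⇒ out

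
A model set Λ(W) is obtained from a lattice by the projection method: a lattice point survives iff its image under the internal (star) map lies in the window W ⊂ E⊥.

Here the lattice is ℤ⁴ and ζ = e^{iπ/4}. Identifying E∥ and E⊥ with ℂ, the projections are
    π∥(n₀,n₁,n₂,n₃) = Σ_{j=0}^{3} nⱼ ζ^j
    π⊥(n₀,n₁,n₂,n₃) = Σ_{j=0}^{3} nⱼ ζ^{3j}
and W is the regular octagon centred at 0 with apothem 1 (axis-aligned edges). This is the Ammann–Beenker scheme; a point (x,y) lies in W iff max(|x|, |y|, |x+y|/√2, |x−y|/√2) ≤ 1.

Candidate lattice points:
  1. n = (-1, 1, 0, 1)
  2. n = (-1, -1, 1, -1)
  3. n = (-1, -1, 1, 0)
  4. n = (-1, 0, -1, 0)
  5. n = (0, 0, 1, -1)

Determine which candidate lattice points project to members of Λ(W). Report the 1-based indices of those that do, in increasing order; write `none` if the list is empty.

none

Internal map: ζ^{3j} for j=0..3 gives (1,0), (−√2/2,√2/2), (0,−1), (√2/2,√2/2).
candidate 1: n = (-1, 1, 0, 1) → π⊥ ≈ (-1.000000, +1.414214); max(|x|,|y|,|x±y|/√2) = 1.707107 > 1 ⇒ ∉ W
candidate 2: n = (-1, -1, 1, -1) → π⊥ ≈ (-1.000000, -2.414214); max(|x|,|y|,|x±y|/√2) = 2.414214 > 1 ⇒ ∉ W
candidate 3: n = (-1, -1, 1, 0) → π⊥ ≈ (-0.292893, -1.707107); max(|x|,|y|,|x±y|/√2) = 1.707107 > 1 ⇒ ∉ W
candidate 4: n = (-1, 0, -1, 0) → π⊥ ≈ (-1.000000, +1.000000); max(|x|,|y|,|x±y|/√2) = 1.414214 > 1 ⇒ ∉ W
candidate 5: n = (0, 0, 1, -1) → π⊥ ≈ (-0.707107, -1.707107); max(|x|,|y|,|x±y|/√2) = 1.707107 > 1 ⇒ ∉ W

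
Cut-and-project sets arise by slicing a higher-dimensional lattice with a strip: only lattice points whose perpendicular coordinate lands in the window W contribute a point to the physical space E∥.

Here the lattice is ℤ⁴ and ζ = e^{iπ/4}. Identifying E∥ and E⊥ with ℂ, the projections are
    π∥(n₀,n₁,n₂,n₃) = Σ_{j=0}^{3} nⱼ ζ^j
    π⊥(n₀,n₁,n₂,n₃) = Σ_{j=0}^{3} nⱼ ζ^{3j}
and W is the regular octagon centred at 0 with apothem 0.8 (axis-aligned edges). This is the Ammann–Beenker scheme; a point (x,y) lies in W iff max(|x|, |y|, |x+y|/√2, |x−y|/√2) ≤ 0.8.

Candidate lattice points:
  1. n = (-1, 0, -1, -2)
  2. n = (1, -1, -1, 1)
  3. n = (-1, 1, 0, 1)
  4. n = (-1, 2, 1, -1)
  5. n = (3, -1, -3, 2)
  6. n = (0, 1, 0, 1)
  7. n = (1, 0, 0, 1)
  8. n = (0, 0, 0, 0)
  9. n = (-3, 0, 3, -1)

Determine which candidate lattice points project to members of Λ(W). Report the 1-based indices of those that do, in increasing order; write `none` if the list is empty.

With ζ = e^{iπ/4} the internal vectors are ζ^0,ζ^3,ζ^6,ζ^9.
#1 (-1, 0, -1, -2): internal (-2.41421, -0.41421); octagon support 2.41421 vs apothem 0.8 → ∉ W
#2 (1, -1, -1, 1): internal (2.41421, 1.00000); octagon support 2.41421 vs apothem 0.8 → ∉ W
#3 (-1, 1, 0, 1): internal (-1.00000, 1.41421); octagon support 1.70711 vs apothem 0.8 → ∉ W
#4 (-1, 2, 1, -1): internal (-3.12132, -0.29289); octagon support 3.12132 vs apothem 0.8 → ∉ W
#5 (3, -1, -3, 2): internal (5.12132, 3.70711); octagon support 6.24264 vs apothem 0.8 → ∉ W
#6 (0, 1, 0, 1): internal (0.00000, 1.41421); octagon support 1.41421 vs apothem 0.8 → ∉ W
#7 (1, 0, 0, 1): internal (1.70711, 0.70711); octagon support 1.70711 vs apothem 0.8 → ∉ W
#8 (0, 0, 0, 0): internal (0.00000, 0.00000); octagon support 0.00000 vs apothem 0.8 → ∈ W
#9 (-3, 0, 3, -1): internal (-3.70711, -3.70711); octagon support 5.24264 vs apothem 0.8 → ∉ W

8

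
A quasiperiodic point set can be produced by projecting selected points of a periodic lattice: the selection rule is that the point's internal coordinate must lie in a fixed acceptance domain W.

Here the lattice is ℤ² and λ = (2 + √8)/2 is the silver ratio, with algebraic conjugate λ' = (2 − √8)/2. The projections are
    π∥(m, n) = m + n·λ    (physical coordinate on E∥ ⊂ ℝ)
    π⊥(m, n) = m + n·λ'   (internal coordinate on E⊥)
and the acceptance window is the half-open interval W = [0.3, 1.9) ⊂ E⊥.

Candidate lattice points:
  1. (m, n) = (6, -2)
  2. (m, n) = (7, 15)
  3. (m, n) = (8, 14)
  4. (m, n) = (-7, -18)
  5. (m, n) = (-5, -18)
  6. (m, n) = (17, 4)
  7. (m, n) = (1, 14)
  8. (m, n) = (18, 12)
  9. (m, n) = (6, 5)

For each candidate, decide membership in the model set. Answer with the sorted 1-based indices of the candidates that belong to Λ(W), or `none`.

2, 4

λ' = (2−√8)/2 ≈ -0.4142.
[1] lift (6,-2): star map gives 6.8284; window check 0.3 ≤ 6.8284 < 1.9 is false → out
[2] lift (7,15): star map gives 0.7868; window check 0.3 ≤ 0.7868 < 1.9 is true → IN Λ
[3] lift (8,14): star map gives 2.2010; window check 0.3 ≤ 2.2010 < 1.9 is false → out
[4] lift (-7,-18): star map gives 0.4558; window check 0.3 ≤ 0.4558 < 1.9 is true → IN Λ
[5] lift (-5,-18): star map gives 2.4558; window check 0.3 ≤ 2.4558 < 1.9 is false → out
[6] lift (17,4): star map gives 15.3431; window check 0.3 ≤ 15.3431 < 1.9 is false → out
[7] lift (1,14): star map gives -4.7990; window check 0.3 ≤ -4.7990 < 1.9 is false → out
[8] lift (18,12): star map gives 13.0294; window check 0.3 ≤ 13.0294 < 1.9 is false → out
[9] lift (6,5): star map gives 3.9289; window check 0.3 ≤ 3.9289 < 1.9 is false → out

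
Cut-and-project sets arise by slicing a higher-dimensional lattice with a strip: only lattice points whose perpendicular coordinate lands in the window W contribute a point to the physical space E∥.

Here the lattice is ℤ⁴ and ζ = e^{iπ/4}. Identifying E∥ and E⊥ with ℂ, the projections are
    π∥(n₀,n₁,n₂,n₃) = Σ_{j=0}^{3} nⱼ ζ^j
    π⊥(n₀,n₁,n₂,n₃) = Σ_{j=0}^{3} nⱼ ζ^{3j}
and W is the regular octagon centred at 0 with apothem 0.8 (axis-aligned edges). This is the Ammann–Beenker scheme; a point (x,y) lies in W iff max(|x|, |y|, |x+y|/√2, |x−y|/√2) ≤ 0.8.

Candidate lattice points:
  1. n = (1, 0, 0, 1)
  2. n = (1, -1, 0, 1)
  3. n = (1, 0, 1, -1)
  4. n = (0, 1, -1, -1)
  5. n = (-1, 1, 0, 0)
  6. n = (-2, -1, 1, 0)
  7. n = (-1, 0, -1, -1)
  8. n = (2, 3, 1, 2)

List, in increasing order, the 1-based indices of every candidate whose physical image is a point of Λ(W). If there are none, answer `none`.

none

Internal map: ζ^{3j} for j=0..3 gives (1,0), (−√2/2,√2/2), (0,−1), (√2/2,√2/2).
#1 (1, 0, 0, 1): internal (1.70711, 0.70711); octagon support 1.70711 vs apothem 0.8 → ∉ W
#2 (1, -1, 0, 1): internal (2.41421, 0.00000); octagon support 2.41421 vs apothem 0.8 → ∉ W
#3 (1, 0, 1, -1): internal (0.29289, -1.70711); octagon support 1.70711 vs apothem 0.8 → ∉ W
#4 (0, 1, -1, -1): internal (-1.41421, 1.00000); octagon support 1.70711 vs apothem 0.8 → ∉ W
#5 (-1, 1, 0, 0): internal (-1.70711, 0.70711); octagon support 1.70711 vs apothem 0.8 → ∉ W
#6 (-2, -1, 1, 0): internal (-1.29289, -1.70711); octagon support 2.12132 vs apothem 0.8 → ∉ W
#7 (-1, 0, -1, -1): internal (-1.70711, 0.29289); octagon support 1.70711 vs apothem 0.8 → ∉ W
#8 (2, 3, 1, 2): internal (1.29289, 2.53553); octagon support 2.70711 vs apothem 0.8 → ∉ W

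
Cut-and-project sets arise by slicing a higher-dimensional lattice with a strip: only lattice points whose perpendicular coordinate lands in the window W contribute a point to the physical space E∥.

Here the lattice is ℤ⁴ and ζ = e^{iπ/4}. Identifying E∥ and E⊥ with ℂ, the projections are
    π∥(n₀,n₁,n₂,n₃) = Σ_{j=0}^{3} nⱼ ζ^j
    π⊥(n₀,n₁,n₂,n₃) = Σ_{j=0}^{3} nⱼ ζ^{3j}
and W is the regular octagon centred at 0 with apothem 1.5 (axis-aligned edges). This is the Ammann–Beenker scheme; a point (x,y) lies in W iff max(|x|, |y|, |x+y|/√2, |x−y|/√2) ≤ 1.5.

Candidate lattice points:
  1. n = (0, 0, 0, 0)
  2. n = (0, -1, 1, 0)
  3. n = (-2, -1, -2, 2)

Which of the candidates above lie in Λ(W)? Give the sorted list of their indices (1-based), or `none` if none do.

1

Internal map: ζ^{3j} for j=0..3 gives (1,0), (−√2/2,√2/2), (0,−1), (√2/2,√2/2).
candidate 1: n = (0, 0, 0, 0) → π⊥ ≈ (+0.00000, +0.00000); max(|x|,|y|,|x±y|/√2) = 0.00000 ≤ 1.5 ⇒ ∈ W
candidate 2: n = (0, -1, 1, 0) → π⊥ ≈ (+0.70711, -1.70711); max(|x|,|y|,|x±y|/√2) = 1.70711 > 1.5 ⇒ ∉ W
candidate 3: n = (-2, -1, -2, 2) → π⊥ ≈ (+0.12132, +2.70711); max(|x|,|y|,|x±y|/√2) = 2.70711 > 1.5 ⇒ ∉ W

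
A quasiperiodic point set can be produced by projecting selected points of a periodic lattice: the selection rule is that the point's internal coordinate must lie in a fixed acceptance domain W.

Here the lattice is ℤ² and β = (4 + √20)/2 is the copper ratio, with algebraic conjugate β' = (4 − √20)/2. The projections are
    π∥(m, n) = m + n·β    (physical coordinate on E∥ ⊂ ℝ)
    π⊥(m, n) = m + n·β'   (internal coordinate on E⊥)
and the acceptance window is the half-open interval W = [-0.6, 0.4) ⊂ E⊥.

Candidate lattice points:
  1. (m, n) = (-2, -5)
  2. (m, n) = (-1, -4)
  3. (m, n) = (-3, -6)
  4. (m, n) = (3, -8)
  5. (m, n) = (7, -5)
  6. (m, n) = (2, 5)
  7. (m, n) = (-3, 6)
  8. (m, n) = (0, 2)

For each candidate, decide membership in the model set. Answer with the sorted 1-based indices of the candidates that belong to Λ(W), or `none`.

Compute β' = (4−√20)/2 = -0.23607, so π⊥(m,n) = m -0.23607·n.
[1] lift (-2,-5): star map gives -0.81966; window check -0.6 ≤ -0.81966 < 0.4 is false → out
[2] lift (-1,-4): star map gives -0.05573; window check -0.6 ≤ -0.05573 < 0.4 is true → IN Λ
[3] lift (-3,-6): star map gives -1.58359; window check -0.6 ≤ -1.58359 < 0.4 is false → out
[4] lift (3,-8): star map gives 4.88854; window check -0.6 ≤ 4.88854 < 0.4 is false → out
[5] lift (7,-5): star map gives 8.18034; window check -0.6 ≤ 8.18034 < 0.4 is false → out
[6] lift (2,5): star map gives 0.81966; window check -0.6 ≤ 0.81966 < 0.4 is false → out
[7] lift (-3,6): star map gives -4.41641; window check -0.6 ≤ -4.41641 < 0.4 is false → out
[8] lift (0,2): star map gives -0.47214; window check -0.6 ≤ -0.47214 < 0.4 is true → IN Λ

2, 8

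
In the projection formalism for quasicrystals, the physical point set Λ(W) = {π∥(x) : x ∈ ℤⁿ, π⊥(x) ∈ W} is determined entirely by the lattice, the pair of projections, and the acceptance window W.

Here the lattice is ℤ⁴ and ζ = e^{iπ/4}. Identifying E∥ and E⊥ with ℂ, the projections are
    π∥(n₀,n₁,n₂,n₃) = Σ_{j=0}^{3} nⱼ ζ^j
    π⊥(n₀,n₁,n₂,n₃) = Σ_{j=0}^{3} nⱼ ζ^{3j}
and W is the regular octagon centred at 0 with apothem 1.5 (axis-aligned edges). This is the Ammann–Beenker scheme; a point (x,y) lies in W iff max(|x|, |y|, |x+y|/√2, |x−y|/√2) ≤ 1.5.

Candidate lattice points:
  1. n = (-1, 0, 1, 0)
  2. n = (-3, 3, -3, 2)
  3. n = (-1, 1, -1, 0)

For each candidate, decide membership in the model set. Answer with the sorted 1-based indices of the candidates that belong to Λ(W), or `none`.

With ζ = e^{iπ/4} the internal vectors are ζ^0,ζ^3,ζ^6,ζ^9.
candidate 1: n = (-1, 0, 1, 0) → π⊥ ≈ (-1.00000, -1.00000); max(|x|,|y|,|x±y|/√2) = 1.41421 ≤ 1.5 ⇒ ∈ W
candidate 2: n = (-3, 3, -3, 2) → π⊥ ≈ (-3.70711, +6.53553); max(|x|,|y|,|x±y|/√2) = 7.24264 > 1.5 ⇒ ∉ W
candidate 3: n = (-1, 1, -1, 0) → π⊥ ≈ (-1.70711, +1.70711); max(|x|,|y|,|x±y|/√2) = 2.41421 > 1.5 ⇒ ∉ W

1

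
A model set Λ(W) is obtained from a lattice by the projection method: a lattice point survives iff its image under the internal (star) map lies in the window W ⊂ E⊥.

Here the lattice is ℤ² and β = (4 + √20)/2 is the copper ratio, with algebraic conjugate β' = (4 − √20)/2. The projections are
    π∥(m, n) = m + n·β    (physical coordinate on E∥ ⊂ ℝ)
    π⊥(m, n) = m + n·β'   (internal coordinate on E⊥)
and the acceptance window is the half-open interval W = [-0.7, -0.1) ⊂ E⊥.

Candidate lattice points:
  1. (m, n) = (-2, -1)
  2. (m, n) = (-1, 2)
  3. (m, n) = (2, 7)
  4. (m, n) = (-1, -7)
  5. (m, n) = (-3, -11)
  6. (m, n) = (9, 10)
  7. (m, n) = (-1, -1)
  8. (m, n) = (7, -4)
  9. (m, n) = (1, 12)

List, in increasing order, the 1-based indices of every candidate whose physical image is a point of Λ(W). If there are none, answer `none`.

Numerically β ≈ 4.23607 and β' = −1/β ≈ -0.23607.
candidate 1: (m,n)=(-2,-1) → π∥ = -2-1·β ≈ -6.23607, π⊥ = -2-1·β' ≈ -1.76393 ∉ [-0.7, -0.1) ⇒ out
candidate 2: (m,n)=(-1,2) → π∥ = -1+2·β ≈ 7.47214, π⊥ = -1+2·β' ≈ -1.47214 ∉ [-0.7, -0.1) ⇒ out
candidate 3: (m,n)=(2,7) → π∥ = 2+7·β ≈ 31.65248, π⊥ = 2+7·β' ≈ 0.34752 ∉ [-0.7, -0.1) ⇒ out
candidate 4: (m,n)=(-1,-7) → π∥ = -1-7·β ≈ -30.65248, π⊥ = -1-7·β' ≈ 0.65248 ∉ [-0.7, -0.1) ⇒ out
candidate 5: (m,n)=(-3,-11) → π∥ = -3-11·β ≈ -49.59675, π⊥ = -3-11·β' ≈ -0.40325 ∈ [-0.7, -0.1) ⇒ IN Λ
candidate 6: (m,n)=(9,10) → π∥ = 9+10·β ≈ 51.36068, π⊥ = 9+10·β' ≈ 6.63932 ∉ [-0.7, -0.1) ⇒ out
candidate 7: (m,n)=(-1,-1) → π∥ = -1-1·β ≈ -5.23607, π⊥ = -1-1·β' ≈ -0.76393 ∉ [-0.7, -0.1) ⇒ out
candidate 8: (m,n)=(7,-4) → π∥ = 7-4·β ≈ -9.94427, π⊥ = 7-4·β' ≈ 7.94427 ∉ [-0.7, -0.1) ⇒ out
candidate 9: (m,n)=(1,12) → π∥ = 1+12·β ≈ 51.83282, π⊥ = 1+12·β' ≈ -1.83282 ∉ [-0.7, -0.1) ⇒ out

5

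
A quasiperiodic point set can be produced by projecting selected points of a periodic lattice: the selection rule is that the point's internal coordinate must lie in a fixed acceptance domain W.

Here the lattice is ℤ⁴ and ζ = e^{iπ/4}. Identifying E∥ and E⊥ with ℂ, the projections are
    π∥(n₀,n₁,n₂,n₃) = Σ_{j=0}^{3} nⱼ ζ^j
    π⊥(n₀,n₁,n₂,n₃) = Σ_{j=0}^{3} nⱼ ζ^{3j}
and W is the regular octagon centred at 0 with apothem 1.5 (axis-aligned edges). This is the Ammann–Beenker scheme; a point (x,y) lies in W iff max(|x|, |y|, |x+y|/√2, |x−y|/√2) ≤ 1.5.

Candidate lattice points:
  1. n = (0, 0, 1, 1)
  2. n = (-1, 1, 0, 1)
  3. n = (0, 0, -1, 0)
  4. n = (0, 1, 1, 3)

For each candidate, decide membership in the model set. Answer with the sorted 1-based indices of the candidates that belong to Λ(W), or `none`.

With ζ = e^{iπ/4} the internal vectors are ζ^0,ζ^3,ζ^6,ζ^9.
#1 (0, 0, 1, 1): internal (0.707107, -0.292893); octagon support 0.707107 vs apothem 1.5 → ∈ W
#2 (-1, 1, 0, 1): internal (-1.000000, 1.414214); octagon support 1.707107 vs apothem 1.5 → ∉ W
#3 (0, 0, -1, 0): internal (0.000000, 1.000000); octagon support 1.000000 vs apothem 1.5 → ∈ W
#4 (0, 1, 1, 3): internal (1.414214, 1.828427); octagon support 2.292893 vs apothem 1.5 → ∉ W

1, 3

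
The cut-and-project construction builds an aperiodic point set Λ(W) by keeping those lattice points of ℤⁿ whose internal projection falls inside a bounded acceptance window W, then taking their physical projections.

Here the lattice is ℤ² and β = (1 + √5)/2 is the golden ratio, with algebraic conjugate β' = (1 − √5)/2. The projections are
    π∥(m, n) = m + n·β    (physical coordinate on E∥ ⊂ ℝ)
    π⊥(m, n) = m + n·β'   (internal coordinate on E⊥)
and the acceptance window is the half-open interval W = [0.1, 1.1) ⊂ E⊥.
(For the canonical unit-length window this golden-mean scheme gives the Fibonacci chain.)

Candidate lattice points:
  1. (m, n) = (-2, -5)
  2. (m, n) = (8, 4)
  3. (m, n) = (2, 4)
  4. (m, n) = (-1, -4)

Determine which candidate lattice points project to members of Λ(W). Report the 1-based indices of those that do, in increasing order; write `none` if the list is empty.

Numerically β ≈ 1.61803 and β' = −1/β ≈ -0.61803.
candidate 1: (m,n)=(-2,-5) → π∥ = -2-5·β ≈ -10.09017, π⊥ = -2-5·β' ≈ 1.09017 ∈ [0.1, 1.1) ⇒ IN Λ
candidate 2: (m,n)=(8,4) → π∥ = 8+4·β ≈ 14.47214, π⊥ = 8+4·β' ≈ 5.52786 ∉ [0.1, 1.1) ⇒ out
candidate 3: (m,n)=(2,4) → π∥ = 2+4·β ≈ 8.47214, π⊥ = 2+4·β' ≈ -0.47214 ∉ [0.1, 1.1) ⇒ out
candidate 4: (m,n)=(-1,-4) → π∥ = -1-4·β ≈ -7.47214, π⊥ = -1-4·β' ≈ 1.47214 ∉ [0.1, 1.1) ⇒ out

1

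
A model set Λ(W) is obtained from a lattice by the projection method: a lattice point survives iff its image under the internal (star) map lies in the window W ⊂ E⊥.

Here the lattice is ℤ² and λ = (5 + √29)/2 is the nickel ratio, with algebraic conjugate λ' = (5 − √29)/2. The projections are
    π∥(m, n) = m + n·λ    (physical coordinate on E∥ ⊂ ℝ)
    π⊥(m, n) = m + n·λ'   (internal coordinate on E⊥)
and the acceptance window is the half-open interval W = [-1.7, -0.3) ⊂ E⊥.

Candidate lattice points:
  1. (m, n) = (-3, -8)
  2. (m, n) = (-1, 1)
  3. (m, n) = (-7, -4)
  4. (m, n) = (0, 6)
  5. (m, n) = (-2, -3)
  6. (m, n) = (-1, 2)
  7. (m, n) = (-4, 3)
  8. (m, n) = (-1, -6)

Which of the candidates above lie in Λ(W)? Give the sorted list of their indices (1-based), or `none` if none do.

1, 2, 4, 5, 6

Numerically λ ≈ 5.1926 and λ' = −1/λ ≈ -0.1926.
candidate 1: (m,n)=(-3,-8) → π∥ = -3-8·λ ≈ -44.5407, π⊥ = -3-8·λ' ≈ -1.4593 ∈ [-1.7, -0.3) ⇒ IN Λ
candidate 2: (m,n)=(-1,1) → π∥ = -1+1·λ ≈ 4.1926, π⊥ = -1+1·λ' ≈ -1.1926 ∈ [-1.7, -0.3) ⇒ IN Λ
candidate 3: (m,n)=(-7,-4) → π∥ = -7-4·λ ≈ -27.7703, π⊥ = -7-4·λ' ≈ -6.2297 ∉ [-1.7, -0.3) ⇒ out
candidate 4: (m,n)=(0,6) → π∥ = 0+6·λ ≈ 31.1555, π⊥ = 0+6·λ' ≈ -1.1555 ∈ [-1.7, -0.3) ⇒ IN Λ
candidate 5: (m,n)=(-2,-3) → π∥ = -2-3·λ ≈ -17.5777, π⊥ = -2-3·λ' ≈ -1.4223 ∈ [-1.7, -0.3) ⇒ IN Λ
candidate 6: (m,n)=(-1,2) → π∥ = -1+2·λ ≈ 9.3852, π⊥ = -1+2·λ' ≈ -1.3852 ∈ [-1.7, -0.3) ⇒ IN Λ
candidate 7: (m,n)=(-4,3) → π∥ = -4+3·λ ≈ 11.5777, π⊥ = -4+3·λ' ≈ -4.5777 ∉ [-1.7, -0.3) ⇒ out
candidate 8: (m,n)=(-1,-6) → π∥ = -1-6·λ ≈ -32.1555, π⊥ = -1-6·λ' ≈ 0.1555 ∉ [-1.7, -0.3) ⇒ out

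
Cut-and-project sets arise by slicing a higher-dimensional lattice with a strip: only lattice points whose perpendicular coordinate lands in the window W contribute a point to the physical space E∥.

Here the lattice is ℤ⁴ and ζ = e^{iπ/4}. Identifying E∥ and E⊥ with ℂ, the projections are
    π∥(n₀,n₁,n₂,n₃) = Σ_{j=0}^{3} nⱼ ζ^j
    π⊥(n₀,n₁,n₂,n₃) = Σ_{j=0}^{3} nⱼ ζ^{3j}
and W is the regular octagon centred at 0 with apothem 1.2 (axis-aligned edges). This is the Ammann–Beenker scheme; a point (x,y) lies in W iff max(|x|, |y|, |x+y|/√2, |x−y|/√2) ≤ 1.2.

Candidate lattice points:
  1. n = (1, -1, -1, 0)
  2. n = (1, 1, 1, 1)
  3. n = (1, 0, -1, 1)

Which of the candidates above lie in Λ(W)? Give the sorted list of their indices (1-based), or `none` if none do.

2

With ζ = e^{iπ/4} the internal vectors are ζ^0,ζ^3,ζ^6,ζ^9.
#1 (1, -1, -1, 0): internal (1.7071, 0.2929); octagon support 1.7071 vs apothem 1.2 → ∉ W
#2 (1, 1, 1, 1): internal (1.0000, 0.4142); octagon support 1.0000 vs apothem 1.2 → ∈ W
#3 (1, 0, -1, 1): internal (1.7071, 1.7071); octagon support 2.4142 vs apothem 1.2 → ∉ W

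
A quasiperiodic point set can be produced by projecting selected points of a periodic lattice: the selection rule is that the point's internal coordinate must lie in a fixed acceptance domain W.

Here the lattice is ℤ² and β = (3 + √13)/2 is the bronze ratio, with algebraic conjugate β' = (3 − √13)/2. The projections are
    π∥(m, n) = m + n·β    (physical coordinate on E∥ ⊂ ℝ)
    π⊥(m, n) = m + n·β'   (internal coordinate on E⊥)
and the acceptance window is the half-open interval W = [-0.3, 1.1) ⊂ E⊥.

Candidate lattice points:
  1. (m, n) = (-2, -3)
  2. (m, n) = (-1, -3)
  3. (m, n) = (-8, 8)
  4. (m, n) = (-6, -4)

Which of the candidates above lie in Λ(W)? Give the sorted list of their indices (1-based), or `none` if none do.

2

Compute β' = (3−√13)/2 = -0.302776, so π⊥(m,n) = m -0.302776·n.
#1 (-2,-3): internal coord -2 + (-3)·β' = -1.091673; -1.091673 ∉ [-0.3, 1.1) → out
#2 (-1,-3): internal coord -1 + (-3)·β' = -0.091673; -0.091673 ∈ [-0.3, 1.1) → IN Λ
#3 (-8,8): internal coord -8 + (8)·β' = -10.422205; -10.422205 ∉ [-0.3, 1.1) → out
#4 (-6,-4): internal coord -6 + (-4)·β' = -4.788897; -4.788897 ∉ [-0.3, 1.1) → out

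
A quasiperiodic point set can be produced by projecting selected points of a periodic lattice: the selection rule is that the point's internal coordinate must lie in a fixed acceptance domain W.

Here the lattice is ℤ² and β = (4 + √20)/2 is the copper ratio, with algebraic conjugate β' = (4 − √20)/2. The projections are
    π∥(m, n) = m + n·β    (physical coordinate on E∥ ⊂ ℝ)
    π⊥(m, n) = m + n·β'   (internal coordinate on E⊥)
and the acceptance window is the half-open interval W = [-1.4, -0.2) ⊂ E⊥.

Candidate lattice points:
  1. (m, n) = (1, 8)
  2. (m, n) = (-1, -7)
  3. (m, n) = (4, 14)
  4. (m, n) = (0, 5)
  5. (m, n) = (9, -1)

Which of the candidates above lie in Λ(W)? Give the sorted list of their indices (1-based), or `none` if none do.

Numerically β ≈ 4.2361 and β' = −1/β ≈ -0.2361.
candidate 1: (m,n)=(1,8) → π∥ = 1+8·β ≈ 34.8885, π⊥ = 1+8·β' ≈ -0.8885 ∈ [-1.4, -0.2) ⇒ IN Λ
candidate 2: (m,n)=(-1,-7) → π∥ = -1-7·β ≈ -30.6525, π⊥ = -1-7·β' ≈ 0.6525 ∉ [-1.4, -0.2) ⇒ out
candidate 3: (m,n)=(4,14) → π∥ = 4+14·β ≈ 63.3050, π⊥ = 4+14·β' ≈ 0.6950 ∉ [-1.4, -0.2) ⇒ out
candidate 4: (m,n)=(0,5) → π∥ = 0+5·β ≈ 21.1803, π⊥ = 0+5·β' ≈ -1.1803 ∈ [-1.4, -0.2) ⇒ IN Λ
candidate 5: (m,n)=(9,-1) → π∥ = 9-1·β ≈ 4.7639, π⊥ = 9-1·β' ≈ 9.2361 ∉ [-1.4, -0.2) ⇒ out

1, 4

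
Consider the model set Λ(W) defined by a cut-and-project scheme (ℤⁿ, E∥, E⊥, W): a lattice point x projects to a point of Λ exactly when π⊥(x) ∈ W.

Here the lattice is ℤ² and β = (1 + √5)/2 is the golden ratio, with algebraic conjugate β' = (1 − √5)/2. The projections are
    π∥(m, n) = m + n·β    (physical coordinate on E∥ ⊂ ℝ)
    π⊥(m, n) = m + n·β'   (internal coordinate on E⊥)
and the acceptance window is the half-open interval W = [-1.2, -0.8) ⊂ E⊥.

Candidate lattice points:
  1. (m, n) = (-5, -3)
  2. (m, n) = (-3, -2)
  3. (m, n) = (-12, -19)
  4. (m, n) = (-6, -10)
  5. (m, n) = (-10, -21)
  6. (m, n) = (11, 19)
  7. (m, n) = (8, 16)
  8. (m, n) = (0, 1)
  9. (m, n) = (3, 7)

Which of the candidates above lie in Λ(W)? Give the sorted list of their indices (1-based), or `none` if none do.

none

Compute β' = (1−√5)/2 = -0.618034, so π⊥(m,n) = m -0.618034·n.
candidate 1: (m,n)=(-5,-3) → π∥ = -5-3·β ≈ -9.854102, π⊥ = -5-3·β' ≈ -3.145898 ∉ [-1.2, -0.8) ⇒ out
candidate 2: (m,n)=(-3,-2) → π∥ = -3-2·β ≈ -6.236068, π⊥ = -3-2·β' ≈ -1.763932 ∉ [-1.2, -0.8) ⇒ out
candidate 3: (m,n)=(-12,-19) → π∥ = -12-19·β ≈ -42.742646, π⊥ = -12-19·β' ≈ -0.257354 ∉ [-1.2, -0.8) ⇒ out
candidate 4: (m,n)=(-6,-10) → π∥ = -6-10·β ≈ -22.180340, π⊥ = -6-10·β' ≈ 0.180340 ∉ [-1.2, -0.8) ⇒ out
candidate 5: (m,n)=(-10,-21) → π∥ = -10-21·β ≈ -43.978714, π⊥ = -10-21·β' ≈ 2.978714 ∉ [-1.2, -0.8) ⇒ out
candidate 6: (m,n)=(11,19) → π∥ = 11+19·β ≈ 41.742646, π⊥ = 11+19·β' ≈ -0.742646 ∉ [-1.2, -0.8) ⇒ out
candidate 7: (m,n)=(8,16) → π∥ = 8+16·β ≈ 33.888544, π⊥ = 8+16·β' ≈ -1.888544 ∉ [-1.2, -0.8) ⇒ out
candidate 8: (m,n)=(0,1) → π∥ = 0+1·β ≈ 1.618034, π⊥ = 0+1·β' ≈ -0.618034 ∉ [-1.2, -0.8) ⇒ out
candidate 9: (m,n)=(3,7) → π∥ = 3+7·β ≈ 14.326238, π⊥ = 3+7·β' ≈ -1.326238 ∉ [-1.2, -0.8) ⇒ out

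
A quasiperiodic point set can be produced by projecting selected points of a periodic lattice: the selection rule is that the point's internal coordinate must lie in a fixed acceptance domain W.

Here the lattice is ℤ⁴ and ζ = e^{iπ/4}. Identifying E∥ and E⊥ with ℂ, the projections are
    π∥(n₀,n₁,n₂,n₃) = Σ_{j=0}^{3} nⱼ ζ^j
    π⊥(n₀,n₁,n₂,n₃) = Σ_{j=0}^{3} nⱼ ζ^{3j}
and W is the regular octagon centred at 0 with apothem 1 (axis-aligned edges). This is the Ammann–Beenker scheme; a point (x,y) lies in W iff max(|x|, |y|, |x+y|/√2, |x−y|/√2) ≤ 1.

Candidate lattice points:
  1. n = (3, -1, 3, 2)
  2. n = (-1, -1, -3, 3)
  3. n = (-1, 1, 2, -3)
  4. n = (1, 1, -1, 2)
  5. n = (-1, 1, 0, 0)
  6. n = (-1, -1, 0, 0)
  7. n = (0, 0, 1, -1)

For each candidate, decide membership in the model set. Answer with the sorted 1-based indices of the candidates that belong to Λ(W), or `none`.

With ζ = e^{iπ/4} the internal vectors are ζ^0,ζ^3,ζ^6,ζ^9.
candidate 1: n = (3, -1, 3, 2) → π⊥ ≈ (+5.1213, -2.2929); max(|x|,|y|,|x±y|/√2) = 5.2426 > 1 ⇒ ∉ W
candidate 2: n = (-1, -1, -3, 3) → π⊥ ≈ (+1.8284, +4.4142); max(|x|,|y|,|x±y|/√2) = 4.4142 > 1 ⇒ ∉ W
candidate 3: n = (-1, 1, 2, -3) → π⊥ ≈ (-3.8284, -3.4142); max(|x|,|y|,|x±y|/√2) = 5.1213 > 1 ⇒ ∉ W
candidate 4: n = (1, 1, -1, 2) → π⊥ ≈ (+1.7071, +3.1213); max(|x|,|y|,|x±y|/√2) = 3.4142 > 1 ⇒ ∉ W
candidate 5: n = (-1, 1, 0, 0) → π⊥ ≈ (-1.7071, +0.7071); max(|x|,|y|,|x±y|/√2) = 1.7071 > 1 ⇒ ∉ W
candidate 6: n = (-1, -1, 0, 0) → π⊥ ≈ (-0.2929, -0.7071); max(|x|,|y|,|x±y|/√2) = 0.7071 ≤ 1 ⇒ ∈ W
candidate 7: n = (0, 0, 1, -1) → π⊥ ≈ (-0.7071, -1.7071); max(|x|,|y|,|x±y|/√2) = 1.7071 > 1 ⇒ ∉ W

6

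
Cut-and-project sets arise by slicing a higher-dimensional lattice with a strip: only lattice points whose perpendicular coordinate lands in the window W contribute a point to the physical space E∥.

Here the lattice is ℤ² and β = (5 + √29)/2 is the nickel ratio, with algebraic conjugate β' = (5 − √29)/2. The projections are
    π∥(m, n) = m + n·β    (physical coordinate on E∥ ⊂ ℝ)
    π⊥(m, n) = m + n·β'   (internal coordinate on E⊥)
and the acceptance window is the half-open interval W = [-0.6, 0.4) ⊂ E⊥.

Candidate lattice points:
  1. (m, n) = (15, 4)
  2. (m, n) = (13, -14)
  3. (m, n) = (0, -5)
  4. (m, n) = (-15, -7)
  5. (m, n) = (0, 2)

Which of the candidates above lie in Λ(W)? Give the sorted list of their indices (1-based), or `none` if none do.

Compute β' = (5−√29)/2 = -0.192582, so π⊥(m,n) = m -0.192582·n.
candidate 1: (m,n)=(15,4) → π∥ = 15+4·β ≈ 35.770330, π⊥ = 15+4·β' ≈ 14.229670 ∉ [-0.6, 0.4) ⇒ out
candidate 2: (m,n)=(13,-14) → π∥ = 13-14·β ≈ -59.696154, π⊥ = 13-14·β' ≈ 15.696154 ∉ [-0.6, 0.4) ⇒ out
candidate 3: (m,n)=(0,-5) → π∥ = 0-5·β ≈ -25.962912, π⊥ = 0-5·β' ≈ 0.962912 ∉ [-0.6, 0.4) ⇒ out
candidate 4: (m,n)=(-15,-7) → π∥ = -15-7·β ≈ -51.348077, π⊥ = -15-7·β' ≈ -13.651923 ∉ [-0.6, 0.4) ⇒ out
candidate 5: (m,n)=(0,2) → π∥ = 0+2·β ≈ 10.385165, π⊥ = 0+2·β' ≈ -0.385165 ∈ [-0.6, 0.4) ⇒ IN Λ

5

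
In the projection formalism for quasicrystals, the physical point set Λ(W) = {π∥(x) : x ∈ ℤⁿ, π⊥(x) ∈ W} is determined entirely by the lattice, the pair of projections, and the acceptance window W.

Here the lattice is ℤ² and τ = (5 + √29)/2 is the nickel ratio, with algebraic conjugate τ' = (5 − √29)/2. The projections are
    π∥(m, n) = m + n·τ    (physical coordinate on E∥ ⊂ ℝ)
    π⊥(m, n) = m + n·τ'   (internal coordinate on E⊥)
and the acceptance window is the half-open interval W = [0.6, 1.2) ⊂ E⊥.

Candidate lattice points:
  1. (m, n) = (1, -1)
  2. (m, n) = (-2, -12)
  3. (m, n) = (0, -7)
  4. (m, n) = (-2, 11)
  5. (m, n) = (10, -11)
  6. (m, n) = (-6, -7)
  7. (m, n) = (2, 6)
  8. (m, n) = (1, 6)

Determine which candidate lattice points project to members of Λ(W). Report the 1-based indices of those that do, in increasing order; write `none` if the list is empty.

τ' = (5−√29)/2 ≈ -0.192582.
[1] lift (1,-1): star map gives 1.192582; window check 0.6 ≤ 1.192582 < 1.2 is true → IN Λ
[2] lift (-2,-12): star map gives 0.310989; window check 0.6 ≤ 0.310989 < 1.2 is false → out
[3] lift (0,-7): star map gives 1.348077; window check 0.6 ≤ 1.348077 < 1.2 is false → out
[4] lift (-2,11): star map gives -4.118406; window check 0.6 ≤ -4.118406 < 1.2 is false → out
[5] lift (10,-11): star map gives 12.118406; window check 0.6 ≤ 12.118406 < 1.2 is false → out
[6] lift (-6,-7): star map gives -4.651923; window check 0.6 ≤ -4.651923 < 1.2 is false → out
[7] lift (2,6): star map gives 0.844506; window check 0.6 ≤ 0.844506 < 1.2 is true → IN Λ
[8] lift (1,6): star map gives -0.155494; window check 0.6 ≤ -0.155494 < 1.2 is false → out

1, 7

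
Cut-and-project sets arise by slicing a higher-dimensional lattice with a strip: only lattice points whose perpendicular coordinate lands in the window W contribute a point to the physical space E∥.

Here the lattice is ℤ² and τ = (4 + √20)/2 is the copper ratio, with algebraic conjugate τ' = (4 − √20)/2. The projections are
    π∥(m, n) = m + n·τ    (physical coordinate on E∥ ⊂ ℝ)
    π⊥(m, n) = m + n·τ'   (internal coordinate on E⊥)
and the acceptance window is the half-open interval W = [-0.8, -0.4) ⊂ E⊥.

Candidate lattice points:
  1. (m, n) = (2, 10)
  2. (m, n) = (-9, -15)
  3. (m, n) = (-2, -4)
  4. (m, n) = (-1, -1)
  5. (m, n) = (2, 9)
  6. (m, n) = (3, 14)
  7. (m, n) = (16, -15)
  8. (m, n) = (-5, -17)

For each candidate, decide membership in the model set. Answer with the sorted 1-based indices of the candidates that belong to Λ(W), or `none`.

4

Compute τ' = (4−√20)/2 = -0.2361, so π⊥(m,n) = m -0.2361·n.
candidate 1: (m,n)=(2,10) → π∥ = 2+10·τ ≈ 44.3607, π⊥ = 2+10·τ' ≈ -0.3607 ∉ [-0.8, -0.4) ⇒ out
candidate 2: (m,n)=(-9,-15) → π∥ = -9-15·τ ≈ -72.5410, π⊥ = -9-15·τ' ≈ -5.4590 ∉ [-0.8, -0.4) ⇒ out
candidate 3: (m,n)=(-2,-4) → π∥ = -2-4·τ ≈ -18.9443, π⊥ = -2-4·τ' ≈ -1.0557 ∉ [-0.8, -0.4) ⇒ out
candidate 4: (m,n)=(-1,-1) → π∥ = -1-1·τ ≈ -5.2361, π⊥ = -1-1·τ' ≈ -0.7639 ∈ [-0.8, -0.4) ⇒ IN Λ
candidate 5: (m,n)=(2,9) → π∥ = 2+9·τ ≈ 40.1246, π⊥ = 2+9·τ' ≈ -0.1246 ∉ [-0.8, -0.4) ⇒ out
candidate 6: (m,n)=(3,14) → π∥ = 3+14·τ ≈ 62.3050, π⊥ = 3+14·τ' ≈ -0.3050 ∉ [-0.8, -0.4) ⇒ out
candidate 7: (m,n)=(16,-15) → π∥ = 16-15·τ ≈ -47.5410, π⊥ = 16-15·τ' ≈ 19.5410 ∉ [-0.8, -0.4) ⇒ out
candidate 8: (m,n)=(-5,-17) → π∥ = -5-17·τ ≈ -77.0132, π⊥ = -5-17·τ' ≈ -0.9868 ∉ [-0.8, -0.4) ⇒ out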